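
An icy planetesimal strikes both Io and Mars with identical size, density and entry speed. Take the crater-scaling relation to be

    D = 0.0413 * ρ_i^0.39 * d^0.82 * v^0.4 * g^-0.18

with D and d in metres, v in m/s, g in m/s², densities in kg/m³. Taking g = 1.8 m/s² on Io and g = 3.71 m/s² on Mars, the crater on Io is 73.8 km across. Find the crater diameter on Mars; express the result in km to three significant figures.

All impactor-dependent factors cancel in the ratio, leaving D_Mars/D_Io = (g_Mars/g_Io)^-0.18.
(3.71/1.8)^-0.18 = 2.061^-0.18 = 0.8779
D_Mars = 0.8779 × 73.8 km = 64.8 km

D ≈ 64.8 km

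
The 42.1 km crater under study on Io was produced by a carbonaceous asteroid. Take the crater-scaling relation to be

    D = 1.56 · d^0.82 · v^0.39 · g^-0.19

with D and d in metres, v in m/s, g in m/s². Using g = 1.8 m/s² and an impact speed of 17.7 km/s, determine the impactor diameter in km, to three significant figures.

d ≈ 2.77 km

Rearranging for d: d = [D / (1.56 · 17700^0.39 · 1.8^-0.19)]^(1/0.82).
D = 42100 m.
17700^0.39 = 45.36
1.8^-0.19 = 0.8943
Denominator = 1.56 × 45.36 × 0.8943 = 63.28
D / 63.28 = 42100 / 63.28 = 665.3
d = 665.3^(1/0.82) = 665.3^1.2195 = 2771 m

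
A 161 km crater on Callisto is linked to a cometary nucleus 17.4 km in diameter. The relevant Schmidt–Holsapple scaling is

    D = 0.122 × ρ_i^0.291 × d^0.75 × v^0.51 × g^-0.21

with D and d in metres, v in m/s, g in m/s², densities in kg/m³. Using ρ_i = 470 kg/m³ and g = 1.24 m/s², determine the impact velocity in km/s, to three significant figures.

Rearranging for v: v = [D / (0.122 · 470^0.291 · 17400^0.75 · 1.24^-0.21)]^(1/0.51).
D = 161000 m.
470^0.291 = 5.992
17400^0.75 = 1515
1.24^-0.21 = 0.9558
Denominator = 0.122 × 5.992 × 1515 × 0.9558 = 1059
D / 1059 = 161000 / 1059 = 152.0
v = 152.0^(1/0.51) = 152.0^1.9608 = 18974 m/s

v ≈ 19.0 km/s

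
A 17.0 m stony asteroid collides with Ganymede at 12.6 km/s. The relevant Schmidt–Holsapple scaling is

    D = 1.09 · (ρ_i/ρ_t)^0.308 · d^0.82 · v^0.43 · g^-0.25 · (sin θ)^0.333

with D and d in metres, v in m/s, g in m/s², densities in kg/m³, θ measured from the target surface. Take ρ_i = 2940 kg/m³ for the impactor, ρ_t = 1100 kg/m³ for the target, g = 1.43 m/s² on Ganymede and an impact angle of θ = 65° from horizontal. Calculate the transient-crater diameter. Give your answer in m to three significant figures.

D ≈ 773 m

In SI units: v = 12600 m/s.
(ρ_i/ρ_t)^0.308 = (2940/1100)^0.308 = 1.354
d^0.82 = 17^0.82 = 10.21
v^0.43 = 12600^0.43 = 57.96
g^-0.25 = 1.43^-0.25 = 0.9145
(sin 65°)^0.333 = 0.9063^0.333 = 0.9678
D = 1.09 × 1.354 × 10.21 × 57.96 × 0.9145 × 0.9678 = 773.0 m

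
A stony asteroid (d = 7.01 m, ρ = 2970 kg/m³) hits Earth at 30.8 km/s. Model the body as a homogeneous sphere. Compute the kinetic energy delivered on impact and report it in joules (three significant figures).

v = 30800 m/s.
Mass m = (π/6) ρ d³ = (π/6) × 2970 × (7.01)³ = 5.357 × 10^5 kg
E = ½ m v² = 0.5 × 5.357 × 10^5 × (30800)² = 2.541 × 10^14 J

E ≈ 2.54 × 10^14 J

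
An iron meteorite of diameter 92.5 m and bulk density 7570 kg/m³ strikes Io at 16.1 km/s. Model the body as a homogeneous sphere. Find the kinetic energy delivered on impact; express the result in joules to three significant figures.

v = 16100 m/s.
Mass m = (π/6) ρ d³ = (π/6) × 7570 × (92.5)³ = 3.137 × 10^9 kg
E = ½ m v² = 0.5 × 3.137 × 10^9 × (16100)² = 4.066 × 10^17 J

E ≈ 4.07 × 10^17 J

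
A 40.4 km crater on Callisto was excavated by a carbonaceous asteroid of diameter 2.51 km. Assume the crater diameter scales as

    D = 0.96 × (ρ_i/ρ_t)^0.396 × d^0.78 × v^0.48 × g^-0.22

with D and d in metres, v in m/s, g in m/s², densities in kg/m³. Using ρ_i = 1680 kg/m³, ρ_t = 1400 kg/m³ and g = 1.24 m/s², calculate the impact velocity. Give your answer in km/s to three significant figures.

v ≈ 12.2 km/s

Rearranging for v: v = [D / (0.96 · (1680/1400)^0.396 · 2510^0.78 · 1.24^-0.22)]^(1/0.48).
D = 40400 m.
(1680/1400)^0.396 = 1.075
2510^0.78 = 448.5
1.24^-0.22 = 0.9538
Denominator = 0.96 × 1.075 × 448.5 × 0.9538 = 441.5
D / 441.5 = 40400 / 441.5 = 91.51
v = 91.51^(1/0.48) = 91.51^2.0833 = 12199 m/s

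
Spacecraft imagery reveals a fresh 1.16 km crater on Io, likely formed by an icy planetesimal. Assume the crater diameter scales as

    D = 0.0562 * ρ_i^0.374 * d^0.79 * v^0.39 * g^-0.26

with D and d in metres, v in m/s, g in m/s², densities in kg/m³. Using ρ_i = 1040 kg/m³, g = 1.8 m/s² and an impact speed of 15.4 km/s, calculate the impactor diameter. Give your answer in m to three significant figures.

Rearranging for d: d = [D / (0.0562 · 1040^0.374 · 15400^0.39 · 1.8^-0.26)]^(1/0.79).
D = 1160 m.
1040^0.374 = 13.44
15400^0.39 = 42.97
1.8^-0.26 = 0.8583
Denominator = 0.0562 × 13.44 × 42.97 × 0.8583 = 27.86
D / 27.86 = 1160 / 27.86 = 41.64
d = 41.64^(1/0.79) = 41.64^1.2658 = 112.2 m

d ≈ 112 m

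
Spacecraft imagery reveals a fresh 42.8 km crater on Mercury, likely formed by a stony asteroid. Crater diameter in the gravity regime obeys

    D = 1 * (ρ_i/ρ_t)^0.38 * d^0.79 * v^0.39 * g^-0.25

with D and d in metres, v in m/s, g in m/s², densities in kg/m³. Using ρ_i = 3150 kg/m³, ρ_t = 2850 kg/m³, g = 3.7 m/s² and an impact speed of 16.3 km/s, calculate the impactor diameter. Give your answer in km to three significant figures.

Rearranging for d: d = [D / (1 · (3150/2850)^0.38 · 16300^0.39 · 3.7^-0.25)]^(1/0.79).
D = 42800 m.
(3150/2850)^0.38 = 1.039
16300^0.39 = 43.93
3.7^-0.25 = 0.7210
Denominator = 1 × 1.039 × 43.93 × 0.7210 = 32.91
D / 32.91 = 42800 / 32.91 = 1301
d = 1301^(1/0.79) = 1301^1.2658 = 8751 m

d ≈ 8.75 km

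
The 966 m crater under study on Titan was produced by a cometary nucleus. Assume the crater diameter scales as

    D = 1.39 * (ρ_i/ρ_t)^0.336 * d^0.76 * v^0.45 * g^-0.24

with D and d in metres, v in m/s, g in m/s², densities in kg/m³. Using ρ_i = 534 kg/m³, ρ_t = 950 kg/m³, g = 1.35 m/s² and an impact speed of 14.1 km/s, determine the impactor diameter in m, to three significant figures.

d ≈ 27.2 m

Rearranging for d: d = [D / (1.39 · (534/950)^0.336 · 14100^0.45 · 1.35^-0.24)]^(1/0.76).
(534/950)^0.336 = 0.8240
14100^0.45 = 73.65
1.35^-0.24 = 0.9305
Denominator = 1.39 × 0.8240 × 73.65 × 0.9305 = 78.49
D / 78.49 = 966 / 78.49 = 12.31
d = 12.31^(1/0.76) = 12.31^1.3158 = 27.20 m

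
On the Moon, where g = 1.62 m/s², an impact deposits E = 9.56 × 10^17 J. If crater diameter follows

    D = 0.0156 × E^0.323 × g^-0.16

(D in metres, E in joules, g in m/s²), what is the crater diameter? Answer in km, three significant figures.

E^0.323 = (9.56 × 10^17)^0.323 = 6.422 × 10^5
g^-0.16 = 1.62^-0.16 = 0.9257
D = 0.0156 × 6.422 × 10^5 × 0.9257 = 9274 m
   = 9.274 km

D ≈ 9.27 km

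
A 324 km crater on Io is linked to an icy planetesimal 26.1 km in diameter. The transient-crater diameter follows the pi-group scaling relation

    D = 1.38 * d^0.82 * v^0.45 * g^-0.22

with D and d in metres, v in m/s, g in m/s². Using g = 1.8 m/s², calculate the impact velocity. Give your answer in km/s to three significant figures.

Rearranging for v: v = [D / (1.38 · 26100^0.82 · 1.8^-0.22)]^(1/0.45).
D = 324000 m.
26100^0.82 = 4185
1.8^-0.22 = 0.8787
Denominator = 1.38 × 4185 × 0.8787 = 5075
D / 5075 = 324000 / 5075 = 63.84
v = 63.84^(1/0.45) = 63.84^2.2222 = 10263 m/s

v ≈ 10.3 km/s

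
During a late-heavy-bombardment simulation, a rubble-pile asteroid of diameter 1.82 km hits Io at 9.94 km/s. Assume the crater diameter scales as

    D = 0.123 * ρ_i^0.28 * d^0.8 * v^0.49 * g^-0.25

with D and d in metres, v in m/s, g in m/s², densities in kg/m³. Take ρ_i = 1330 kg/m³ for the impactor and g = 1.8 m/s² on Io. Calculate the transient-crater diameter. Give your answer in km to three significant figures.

In SI units: d = 1820 m, v = 9940 m/s.
ρ_i^0.28 = 1330^0.28 = 7.493
d^0.8 = 1820^0.8 = 405.6
v^0.49 = 9940^0.49 = 90.93
g^-0.25 = 1.8^-0.25 = 0.8633
D = 0.123 × 7.493 × 405.6 × 90.93 × 0.8633 = 29345 m
   = 29.34 km

D ≈ 29.3 km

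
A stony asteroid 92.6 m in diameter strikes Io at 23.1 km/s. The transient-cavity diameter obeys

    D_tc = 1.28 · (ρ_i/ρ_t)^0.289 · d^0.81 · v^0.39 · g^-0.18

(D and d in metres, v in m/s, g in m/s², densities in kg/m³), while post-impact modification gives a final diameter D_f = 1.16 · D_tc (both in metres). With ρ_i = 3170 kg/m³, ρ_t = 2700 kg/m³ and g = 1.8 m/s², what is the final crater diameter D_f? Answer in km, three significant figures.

v = 23100 m/s.
(ρ_i/ρ_t)^0.289 = (3170/2700)^0.289 = 1.047
d^0.81 = 92.6^0.81 = 39.17
v^0.39 = 23100^0.39 = 50.33
g^-0.18 = 1.8^-0.18 = 0.8996
D_tc = 1.28 × 1.047 × 39.17 × 50.33 × 0.8996 = 2377 m
D_f = 1.16 × 2377 = 2757 m
     = 2.757 km

D_f ≈ 2.76 km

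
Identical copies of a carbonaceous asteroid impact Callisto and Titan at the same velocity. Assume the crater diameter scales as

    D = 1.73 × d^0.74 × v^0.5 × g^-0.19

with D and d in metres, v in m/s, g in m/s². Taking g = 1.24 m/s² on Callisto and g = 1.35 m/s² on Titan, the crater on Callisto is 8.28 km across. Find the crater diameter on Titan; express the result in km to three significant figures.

D ≈ 8.15 km

All impactor-dependent factors cancel in the ratio, leaving D_Titan/D_Callisto = (g_Titan/g_Callisto)^-0.19.
(1.35/1.24)^-0.19 = 1.089^-0.19 = 0.9839
D_Titan = 0.9839 × 8.28 km = 8.15 km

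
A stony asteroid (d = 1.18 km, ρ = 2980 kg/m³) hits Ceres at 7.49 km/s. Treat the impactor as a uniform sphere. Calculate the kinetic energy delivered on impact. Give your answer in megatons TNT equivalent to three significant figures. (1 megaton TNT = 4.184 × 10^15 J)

E ≈ 17200 Mt TNT

d = 1180 m; v = 7490 m/s.
Mass m = (π/6) ρ d³ = (π/6) × 2980 × (1180)³ = 2.564 × 10^12 kg
E = ½ m v² = 0.5 × 2.564 × 10^12 × (7490)² = 7.192 × 10^19 J
   = 7.192 × 10^19 / 4.184×10^15 = 17189 Mt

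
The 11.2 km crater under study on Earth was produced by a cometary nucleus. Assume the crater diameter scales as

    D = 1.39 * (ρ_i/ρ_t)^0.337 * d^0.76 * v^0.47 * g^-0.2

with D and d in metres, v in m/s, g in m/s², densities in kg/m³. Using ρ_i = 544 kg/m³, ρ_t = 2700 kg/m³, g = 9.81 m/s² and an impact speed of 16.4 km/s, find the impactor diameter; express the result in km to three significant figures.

Rearranging for d: d = [D / (1.39 · (544/2700)^0.337 · 16400^0.47 · 9.81^-0.2)]^(1/0.76).
D = 11200 m.
(544/2700)^0.337 = 0.5828
16400^0.47 = 95.71
9.81^-0.2 = 0.6334
Denominator = 1.39 × 0.5828 × 95.71 × 0.6334 = 49.11
D / 49.11 = 11200 / 49.11 = 228.1
d = 228.1^(1/0.76) = 228.1^1.3158 = 1267 m

d ≈ 1.27 km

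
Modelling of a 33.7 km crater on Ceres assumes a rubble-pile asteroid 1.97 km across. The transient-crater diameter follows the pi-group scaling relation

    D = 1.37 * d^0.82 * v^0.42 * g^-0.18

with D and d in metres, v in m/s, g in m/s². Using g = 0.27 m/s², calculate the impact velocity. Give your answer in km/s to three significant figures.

Rearranging for v: v = [D / (1.37 · 1970^0.82 · 0.27^-0.18)]^(1/0.42).
D = 33700 m.
1970^0.82 = 502.9
0.27^-0.18 = 1.266
Denominator = 1.37 × 502.9 × 1.266 = 872.2
D / 872.2 = 33700 / 872.2 = 38.64
v = 38.64^(1/0.42) = 38.64^2.381 = 6008 m/s

v ≈ 6.01 km/s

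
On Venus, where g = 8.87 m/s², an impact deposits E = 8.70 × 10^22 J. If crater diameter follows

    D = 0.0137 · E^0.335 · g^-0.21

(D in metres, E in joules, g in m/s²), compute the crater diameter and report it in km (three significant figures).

E^0.335 = (8.70 × 10^22)^0.335 = 4.839 × 10^7
g^-0.21 = 8.87^-0.21 = 0.6323
D = 0.0137 × 4.839 × 10^7 × 0.6323 = 4.192 × 10^5 m
   = 419.2 km

D ≈ 419 km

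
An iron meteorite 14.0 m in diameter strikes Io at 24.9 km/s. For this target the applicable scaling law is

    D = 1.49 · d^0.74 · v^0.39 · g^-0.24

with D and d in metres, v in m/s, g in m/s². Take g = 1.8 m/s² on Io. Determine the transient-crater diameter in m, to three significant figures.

In SI units: v = 24900 m/s.
d^0.74 = 14^0.74 = 7.049
v^0.39 = 24900^0.39 = 51.82
g^-0.24 = 1.8^-0.24 = 0.8684
D = 1.49 × 7.049 × 51.82 × 0.8684 = 472.6 m

D ≈ 473 m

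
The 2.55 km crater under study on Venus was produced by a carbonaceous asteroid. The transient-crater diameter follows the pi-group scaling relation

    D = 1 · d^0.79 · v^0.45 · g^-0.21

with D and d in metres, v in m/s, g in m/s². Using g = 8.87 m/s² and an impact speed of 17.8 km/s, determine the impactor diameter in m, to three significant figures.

d ≈ 139 m

Rearranging for d: d = [D / (1 · 17800^0.45 · 8.87^-0.21)]^(1/0.79).
D = 2550 m.
17800^0.45 = 81.79
8.87^-0.21 = 0.6323
Denominator = 1 × 81.79 × 0.6323 = 51.72
D / 51.72 = 2550 / 51.72 = 49.30
d = 49.30^(1/0.79) = 49.30^1.2658 = 138.9 m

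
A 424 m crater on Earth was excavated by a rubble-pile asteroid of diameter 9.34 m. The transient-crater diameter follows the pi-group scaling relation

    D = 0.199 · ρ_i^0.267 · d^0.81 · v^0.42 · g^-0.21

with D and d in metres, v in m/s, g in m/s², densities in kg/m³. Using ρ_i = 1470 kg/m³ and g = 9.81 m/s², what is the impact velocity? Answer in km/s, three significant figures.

v ≈ 34.4 km/s

Rearranging for v: v = [D / (0.199 · 1470^0.267 · 9.34^0.81 · 9.81^-0.21)]^(1/0.42).
1470^0.267 = 7.009
9.34^0.81 = 6.109
9.81^-0.21 = 0.6191
Denominator = 0.199 × 7.009 × 6.109 × 0.6191 = 5.275
D / 5.275 = 424 / 5.275 = 80.38
v = 80.38^(1/0.42) = 80.38^2.381 = 34368 m/s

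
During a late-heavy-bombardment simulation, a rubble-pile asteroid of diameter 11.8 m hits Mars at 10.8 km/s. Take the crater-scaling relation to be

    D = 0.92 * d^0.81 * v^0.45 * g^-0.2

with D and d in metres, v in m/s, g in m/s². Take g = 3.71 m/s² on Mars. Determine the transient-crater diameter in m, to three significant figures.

D ≈ 341 m

In SI units: v = 10800 m/s.
d^0.81 = 11.8^0.81 = 7.383
v^0.45 = 10800^0.45 = 65.32
g^-0.2 = 3.71^-0.2 = 0.7694
D = 0.92 × 7.383 × 65.32 × 0.7694 = 341.4 m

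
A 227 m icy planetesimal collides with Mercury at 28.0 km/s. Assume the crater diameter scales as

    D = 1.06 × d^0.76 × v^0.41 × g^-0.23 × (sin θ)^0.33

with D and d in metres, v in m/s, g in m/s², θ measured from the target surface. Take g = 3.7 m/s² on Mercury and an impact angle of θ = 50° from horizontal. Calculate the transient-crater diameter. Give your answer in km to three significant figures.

In SI units: v = 28000 m/s.
d^0.76 = 227^0.76 = 61.74
v^0.41 = 28000^0.41 = 66.58
g^-0.23 = 3.7^-0.23 = 0.7401
(sin 50°)^0.33 = 0.7660^0.33 = 0.9158
D = 1.06 × 61.74 × 66.58 × 0.7401 × 0.9158 = 2953 m
   = 2.953 km

D ≈ 2.95 km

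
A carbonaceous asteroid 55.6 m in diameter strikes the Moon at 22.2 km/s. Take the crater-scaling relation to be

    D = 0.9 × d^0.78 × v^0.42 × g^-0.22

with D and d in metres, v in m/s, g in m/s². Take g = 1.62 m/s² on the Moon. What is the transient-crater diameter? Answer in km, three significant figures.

D ≈ 1.24 km

In SI units: v = 22200 m/s.
d^0.78 = 55.6^0.78 = 22.97
v^0.42 = 22200^0.42 = 66.91
g^-0.22 = 1.62^-0.22 = 0.8993
D = 0.9 × 22.97 × 66.91 × 0.8993 = 1244 m
   = 1.244 km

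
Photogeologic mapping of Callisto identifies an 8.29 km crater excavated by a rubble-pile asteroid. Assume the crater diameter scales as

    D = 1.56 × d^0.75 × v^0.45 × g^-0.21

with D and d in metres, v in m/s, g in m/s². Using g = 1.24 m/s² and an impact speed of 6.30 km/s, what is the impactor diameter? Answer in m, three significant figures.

d ≈ 517 m

Rearranging for d: d = [D / (1.56 · 6300^0.45 · 1.24^-0.21)]^(1/0.75).
D = 8290 m.
6300^0.45 = 51.25
1.24^-0.21 = 0.9558
Denominator = 1.56 × 51.25 × 0.9558 = 76.42
D / 76.42 = 8290 / 76.42 = 108.5
d = 108.5^(1/0.75) = 108.5^1.3333 = 517.4 m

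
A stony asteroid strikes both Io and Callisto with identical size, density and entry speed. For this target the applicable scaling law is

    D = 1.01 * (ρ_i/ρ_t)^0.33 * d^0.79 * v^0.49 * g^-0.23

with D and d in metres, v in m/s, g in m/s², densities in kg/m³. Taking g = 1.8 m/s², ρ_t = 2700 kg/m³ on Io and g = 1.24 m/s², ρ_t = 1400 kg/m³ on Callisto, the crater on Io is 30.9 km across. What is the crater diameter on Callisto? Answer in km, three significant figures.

The impactor-only factors (d, v, ρ_i) cancel in the ratio, leaving D_Callisto/D_Io = (g_Callisto/g_Io)^-0.23 · (ρ_t,Io/ρ_t,Callisto)^0.33.
(1.24/1.8)^-0.23 = 0.6889^-0.23 = 1.089
(2700/1400)^0.33 = 1.929^0.33 = 1.242
Ratio = 1.089 × 1.242 = 1.353
D_Callisto = 1.353 × 30.9 km = 41.8 km

D ≈ 41.8 km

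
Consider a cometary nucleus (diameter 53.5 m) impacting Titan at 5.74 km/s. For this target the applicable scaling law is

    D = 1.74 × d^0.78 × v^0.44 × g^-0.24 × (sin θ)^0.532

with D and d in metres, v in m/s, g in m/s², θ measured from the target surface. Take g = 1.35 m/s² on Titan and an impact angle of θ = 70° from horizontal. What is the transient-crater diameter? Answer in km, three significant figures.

In SI units: v = 5740 m/s.
d^0.78 = 53.5^0.78 = 22.29
v^0.44 = 5740^0.44 = 45.07
g^-0.24 = 1.35^-0.24 = 0.9305
(sin 70°)^0.532 = 0.9397^0.532 = 0.9675
D = 1.74 × 22.29 × 45.07 × 0.9305 × 0.9675 = 1574 m
   = 1.574 km

D ≈ 1.57 km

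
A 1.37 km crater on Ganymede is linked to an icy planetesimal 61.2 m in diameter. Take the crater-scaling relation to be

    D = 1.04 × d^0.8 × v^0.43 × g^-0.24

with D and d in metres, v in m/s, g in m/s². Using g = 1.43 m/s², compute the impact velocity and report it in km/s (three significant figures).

v ≈ 10.4 km/s

Rearranging for v: v = [D / (1.04 · 61.2^0.8 · 1.43^-0.24)]^(1/0.43).
D = 1370 m.
61.2^0.8 = 26.88
1.43^-0.24 = 0.9177
Denominator = 1.04 × 26.88 × 0.9177 = 25.65
D / 25.65 = 1370 / 25.65 = 53.41
v = 53.41^(1/0.43) = 53.41^2.3256 = 10417 m/s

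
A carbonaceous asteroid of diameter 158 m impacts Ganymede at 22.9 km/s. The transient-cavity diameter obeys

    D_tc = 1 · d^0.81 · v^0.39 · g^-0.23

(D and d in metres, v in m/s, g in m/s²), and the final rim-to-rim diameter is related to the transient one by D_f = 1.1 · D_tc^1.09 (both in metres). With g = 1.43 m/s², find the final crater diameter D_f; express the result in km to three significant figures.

D_f ≈ 6.27 km

v = 22900 m/s.
d^0.81 = 158^0.81 = 60.38
v^0.39 = 22900^0.39 = 50.16
g^-0.23 = 1.43^-0.23 = 0.9210
D_tc = 1 × 60.38 × 50.16 × 0.9210 = 2789 m
D_f = 1.1 × (2789)^1.09 = 6265 m
     = 6.265 km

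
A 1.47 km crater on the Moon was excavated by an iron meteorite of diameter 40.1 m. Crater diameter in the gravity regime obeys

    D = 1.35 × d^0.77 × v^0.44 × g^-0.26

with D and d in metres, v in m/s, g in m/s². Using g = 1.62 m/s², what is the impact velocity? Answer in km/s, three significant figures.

Rearranging for v: v = [D / (1.35 · 40.1^0.77 · 1.62^-0.26)]^(1/0.44).
D = 1470 m.
40.1^0.77 = 17.16
1.62^-0.26 = 0.8821
Denominator = 1.35 × 17.16 × 0.8821 = 20.43
D / 20.43 = 1470 / 20.43 = 71.95
v = 71.95^(1/0.44) = 71.95^2.2727 = 16614 m/s

v ≈ 16.6 km/s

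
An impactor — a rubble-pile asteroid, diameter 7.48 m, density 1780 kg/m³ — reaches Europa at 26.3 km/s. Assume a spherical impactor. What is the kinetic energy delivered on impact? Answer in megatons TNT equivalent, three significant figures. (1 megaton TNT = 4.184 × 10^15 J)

v = 26300 m/s.
Mass m = (π/6) ρ d³ = (π/6) × 1780 × (7.48)³ = 3.901 × 10^5 kg
E = ½ m v² = 0.5 × 3.901 × 10^5 × (26300)² = 1.349 × 10^14 J
   = 1.349 × 10^14 / 4.184×10^15 = 0.03224 Mt

E ≈ 0.0322 Mt TNT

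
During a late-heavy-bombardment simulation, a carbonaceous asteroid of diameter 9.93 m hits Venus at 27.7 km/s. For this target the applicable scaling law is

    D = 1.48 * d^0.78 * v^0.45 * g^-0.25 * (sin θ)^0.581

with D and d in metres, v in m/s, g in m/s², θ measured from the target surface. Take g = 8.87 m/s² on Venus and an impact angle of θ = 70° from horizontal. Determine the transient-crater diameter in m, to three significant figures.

In SI units: v = 27700 m/s.
d^0.78 = 9.93^0.78 = 5.993
v^0.45 = 27700^0.45 = 99.80
g^-0.25 = 8.87^-0.25 = 0.5795
(sin 70°)^0.581 = 0.9397^0.581 = 0.9645
D = 1.48 × 5.993 × 99.80 × 0.5795 × 0.9645 = 494.8 m

D ≈ 495 m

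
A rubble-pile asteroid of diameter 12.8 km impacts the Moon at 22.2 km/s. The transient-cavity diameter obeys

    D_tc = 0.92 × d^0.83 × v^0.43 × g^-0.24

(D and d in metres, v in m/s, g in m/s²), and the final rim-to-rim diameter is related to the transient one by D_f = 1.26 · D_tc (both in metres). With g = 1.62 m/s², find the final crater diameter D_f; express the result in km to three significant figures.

In SI: d = 12800 m, v = 22200 m/s.
d^0.83 = 12800^0.83 = 2564
v^0.43 = 22200^0.43 = 73.95
g^-0.24 = 1.62^-0.24 = 0.8907
D_tc = 0.92 × 2564 × 73.95 × 0.8907 = 1.554 × 10^5 m
D_f = 1.26 × 1.554 × 10^5 = 1.958 × 10^5 m
     = 195.8 km

D_f ≈ 196 km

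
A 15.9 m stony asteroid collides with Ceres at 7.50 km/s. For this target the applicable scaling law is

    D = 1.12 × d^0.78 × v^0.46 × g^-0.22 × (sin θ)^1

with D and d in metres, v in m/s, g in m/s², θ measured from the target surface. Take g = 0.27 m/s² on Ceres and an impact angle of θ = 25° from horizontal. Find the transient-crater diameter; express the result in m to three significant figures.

In SI units: v = 7500 m/s.
d^0.78 = 15.9^0.78 = 8.651
v^0.46 = 7500^0.46 = 60.61
g^-0.22 = 0.27^-0.22 = 1.334
(sin 25°)^1 = 0.4226^1 = 0.4226
D = 1.12 × 8.651 × 60.61 × 1.334 × 0.4226 = 331.1 m

D ≈ 331 m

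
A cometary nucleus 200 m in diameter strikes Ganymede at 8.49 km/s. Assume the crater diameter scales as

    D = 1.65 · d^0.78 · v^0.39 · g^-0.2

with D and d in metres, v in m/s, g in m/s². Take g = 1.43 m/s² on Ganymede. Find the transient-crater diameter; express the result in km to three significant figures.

In SI units: v = 8490 m/s.
d^0.78 = 200^0.78 = 62.35
v^0.39 = 8490^0.39 = 34.06
g^-0.2 = 1.43^-0.2 = 0.9310
D = 1.65 × 62.35 × 34.06 × 0.9310 = 3262 m
   = 3.262 km

D ≈ 3.26 km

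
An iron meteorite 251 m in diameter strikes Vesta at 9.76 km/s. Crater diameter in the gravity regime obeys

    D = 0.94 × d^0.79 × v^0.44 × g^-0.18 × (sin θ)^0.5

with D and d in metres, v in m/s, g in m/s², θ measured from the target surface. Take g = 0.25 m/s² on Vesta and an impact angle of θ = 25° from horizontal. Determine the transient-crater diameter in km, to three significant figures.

D ≈ 3.51 km

In SI units: v = 9760 m/s.
d^0.79 = 251^0.79 = 78.66
v^0.44 = 9760^0.44 = 56.93
g^-0.18 = 0.25^-0.18 = 1.283
(sin 25°)^0.5 = 0.4226^0.5 = 0.6501
D = 0.94 × 78.66 × 56.93 × 1.283 × 0.6501 = 3511 m
   = 3.511 km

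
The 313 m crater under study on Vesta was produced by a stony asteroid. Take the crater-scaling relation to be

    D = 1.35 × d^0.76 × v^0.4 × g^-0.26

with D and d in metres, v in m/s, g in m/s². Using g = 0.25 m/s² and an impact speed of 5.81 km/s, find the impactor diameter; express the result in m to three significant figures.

Rearranging for d: d = [D / (1.35 · 5810^0.4 · 0.25^-0.26)]^(1/0.76).
5810^0.4 = 32.04
0.25^-0.26 = 1.434
Denominator = 1.35 × 32.04 × 1.434 = 62.03
D / 62.03 = 313 / 62.03 = 5.046
d = 5.046^(1/0.76) = 5.046^1.3158 = 8.413 m

d ≈ 8.41 m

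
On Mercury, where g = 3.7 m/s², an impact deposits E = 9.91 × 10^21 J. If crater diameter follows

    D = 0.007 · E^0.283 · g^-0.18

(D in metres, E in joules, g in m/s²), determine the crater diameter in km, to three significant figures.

E^0.283 = (9.91 × 10^21)^0.283 = 1.678 × 10^6
g^-0.18 = 3.7^-0.18 = 0.7902
D = 0.007 × 1.678 × 10^6 × 0.7902 = 9282 m
   = 9.282 km

D ≈ 9.28 km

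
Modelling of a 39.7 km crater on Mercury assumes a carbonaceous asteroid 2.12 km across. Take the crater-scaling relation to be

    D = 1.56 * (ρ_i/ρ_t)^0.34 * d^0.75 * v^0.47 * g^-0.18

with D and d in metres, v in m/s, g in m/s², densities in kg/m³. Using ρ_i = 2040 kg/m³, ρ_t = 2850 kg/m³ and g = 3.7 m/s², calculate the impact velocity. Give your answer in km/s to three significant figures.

v ≈ 24.5 km/s

Rearranging for v: v = [D / (1.56 · (2040/2850)^0.34 · 2120^0.75 · 3.7^-0.18)]^(1/0.47).
D = 39700 m.
(2040/2850)^0.34 = 0.8925
2120^0.75 = 312.4
3.7^-0.18 = 0.7902
Denominator = 1.56 × 0.8925 × 312.4 × 0.7902 = 343.7
D / 343.7 = 39700 / 343.7 = 115.5
v = 115.5^(1/0.47) = 115.5^2.1277 = 24466 m/s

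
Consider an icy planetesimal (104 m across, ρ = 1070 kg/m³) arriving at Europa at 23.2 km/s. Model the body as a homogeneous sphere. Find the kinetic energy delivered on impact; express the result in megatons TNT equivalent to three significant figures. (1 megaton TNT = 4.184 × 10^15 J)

E ≈ 40.5 Mt TNT

v = 23200 m/s.
Mass m = (π/6) ρ d³ = (π/6) × 1070 × (104)³ = 6.302 × 10^8 kg
E = ½ m v² = 0.5 × 6.302 × 10^8 × (23200)² = 1.696 × 10^17 J
   = 1.696 × 10^17 / 4.184×10^15 = 40.54 Mt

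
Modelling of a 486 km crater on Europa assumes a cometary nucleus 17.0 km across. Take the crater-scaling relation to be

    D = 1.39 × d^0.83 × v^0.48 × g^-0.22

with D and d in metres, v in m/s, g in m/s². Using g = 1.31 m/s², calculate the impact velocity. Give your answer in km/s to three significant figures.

Rearranging for v: v = [D / (1.39 · 17000^0.83 · 1.31^-0.22)]^(1/0.48).
D = 486000 m.
17000^0.83 = 3245
1.31^-0.22 = 0.9423
Denominator = 1.39 × 3245 × 0.9423 = 4250
D / 4250 = 486000 / 4250 = 114.4
v = 114.4^(1/0.48) = 114.4^2.0833 = 19423 m/s

v ≈ 19.4 km/s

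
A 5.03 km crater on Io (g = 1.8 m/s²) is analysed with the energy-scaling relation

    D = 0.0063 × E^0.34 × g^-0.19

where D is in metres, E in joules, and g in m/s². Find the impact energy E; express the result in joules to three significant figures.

E ≈ 3.18 × 10^17 J

Rearranging: E = [D / (0.0063 · g^-0.19)]^(1/0.34).
D = 5030 m.
g^-0.19 = 1.8^-0.19 = 0.8943
D / (0.0063 × 0.8943) = 5030 / (5.634 × 10^-3) = 8.928 × 10^5
E = (8.928 × 10^5)^2.9412 = 3.179 × 10^17 J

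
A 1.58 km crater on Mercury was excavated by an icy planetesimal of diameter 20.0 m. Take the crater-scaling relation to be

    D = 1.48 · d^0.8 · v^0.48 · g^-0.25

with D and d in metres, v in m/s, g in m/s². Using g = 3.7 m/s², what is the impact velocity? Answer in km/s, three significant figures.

Rearranging for v: v = [D / (1.48 · 20^0.8 · 3.7^-0.25)]^(1/0.48).
D = 1580 m.
20^0.8 = 10.99
3.7^-0.25 = 0.7210
Denominator = 1.48 × 10.99 × 0.7210 = 11.73
D / 11.73 = 1580 / 11.73 = 134.7
v = 134.7^(1/0.48) = 134.7^2.0833 = 27297 m/s

v ≈ 27.3 km/s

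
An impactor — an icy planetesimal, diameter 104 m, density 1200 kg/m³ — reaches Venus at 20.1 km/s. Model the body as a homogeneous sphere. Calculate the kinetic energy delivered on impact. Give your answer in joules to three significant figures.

v = 20100 m/s.
Mass m = (π/6) ρ d³ = (π/6) × 1200 × (104)³ = 7.068 × 10^8 kg
E = ½ m v² = 0.5 × 7.068 × 10^8 × (20100)² = 1.428 × 10^17 J

E ≈ 1.43 × 10^17 J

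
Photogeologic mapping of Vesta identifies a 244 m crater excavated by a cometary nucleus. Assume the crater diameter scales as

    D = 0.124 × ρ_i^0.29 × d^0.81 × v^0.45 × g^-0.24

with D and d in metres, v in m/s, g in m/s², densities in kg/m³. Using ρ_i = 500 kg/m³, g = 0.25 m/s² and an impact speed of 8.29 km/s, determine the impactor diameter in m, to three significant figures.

Rearranging for d: d = [D / (0.124 · 500^0.29 · 8290^0.45 · 0.25^-0.24)]^(1/0.81).
500^0.29 = 6.063
8290^0.45 = 57.99
0.25^-0.24 = 1.395
Denominator = 0.124 × 6.063 × 57.99 × 1.395 = 60.82
D / 60.82 = 244 / 60.82 = 4.012
d = 4.012^(1/0.81) = 4.012^1.2346 = 5.558 m

d ≈ 5.56 m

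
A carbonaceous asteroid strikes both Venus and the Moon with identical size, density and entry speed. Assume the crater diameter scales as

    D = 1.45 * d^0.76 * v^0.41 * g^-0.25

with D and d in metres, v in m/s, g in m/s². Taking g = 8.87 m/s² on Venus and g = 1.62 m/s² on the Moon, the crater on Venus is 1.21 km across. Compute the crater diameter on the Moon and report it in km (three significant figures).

All impactor-dependent factors cancel in the ratio, leaving D_Moon/D_Venus = (g_Moon/g_Venus)^-0.25.
(1.62/8.87)^-0.25 = 0.1826^-0.25 = 1.530
D_Moon = 1.530 × 1.21 km = 1.85 km

D ≈ 1.85 km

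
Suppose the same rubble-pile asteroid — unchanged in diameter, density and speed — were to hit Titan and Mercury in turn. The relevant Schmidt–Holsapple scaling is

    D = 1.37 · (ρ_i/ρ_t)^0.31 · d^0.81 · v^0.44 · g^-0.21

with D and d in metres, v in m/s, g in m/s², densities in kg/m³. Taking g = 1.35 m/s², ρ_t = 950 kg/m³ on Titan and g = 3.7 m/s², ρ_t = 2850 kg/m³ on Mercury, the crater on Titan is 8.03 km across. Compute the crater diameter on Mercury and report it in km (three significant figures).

The impactor-only factors (d, v, ρ_i) cancel in the ratio, leaving D_Mercury/D_Titan = (g_Mercury/g_Titan)^-0.21 · (ρ_t,Titan/ρ_t,Mercury)^0.31.
(3.7/1.35)^-0.21 = 2.741^-0.21 = 0.8092
(950/2850)^0.31 = 0.3333^0.31 = 0.7113
Ratio = 0.8092 × 0.7113 = 0.5756
D_Mercury = 0.5756 × 8.03 km = 4.62 km

D ≈ 4.62 km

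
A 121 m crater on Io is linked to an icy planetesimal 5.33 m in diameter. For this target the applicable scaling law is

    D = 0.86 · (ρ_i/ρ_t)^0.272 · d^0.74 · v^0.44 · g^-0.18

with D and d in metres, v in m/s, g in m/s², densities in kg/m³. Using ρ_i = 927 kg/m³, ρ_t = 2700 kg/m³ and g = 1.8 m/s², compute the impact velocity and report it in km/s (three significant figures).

Rearranging for v: v = [D / (0.86 · (927/2700)^0.272 · 5.33^0.74 · 1.8^-0.18)]^(1/0.44).
(927/2700)^0.272 = 0.7477
5.33^0.74 = 3.450
1.8^-0.18 = 0.8996
Denominator = 0.86 × 0.7477 × 3.450 × 0.8996 = 1.996
D / 1.996 = 121 / 1.996 = 60.62
v = 60.62^(1/0.44) = 60.62^2.2727 = 11255 m/s

v ≈ 11.3 km/s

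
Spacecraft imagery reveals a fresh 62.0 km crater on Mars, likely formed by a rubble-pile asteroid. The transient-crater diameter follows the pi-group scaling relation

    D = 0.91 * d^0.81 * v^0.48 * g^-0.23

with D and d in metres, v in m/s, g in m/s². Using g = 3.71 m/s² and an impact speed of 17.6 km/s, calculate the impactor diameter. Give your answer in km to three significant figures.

d ≈ 4.10 km

Rearranging for d: d = [D / (0.91 · 17600^0.48 · 3.71^-0.23)]^(1/0.81).
D = 62000 m.
17600^0.48 = 109.1
3.71^-0.23 = 0.7397
Denominator = 0.91 × 109.1 × 0.7397 = 73.44
D / 73.44 = 62000 / 73.44 = 844.2
d = 844.2^(1/0.81) = 844.2^1.2346 = 4102 m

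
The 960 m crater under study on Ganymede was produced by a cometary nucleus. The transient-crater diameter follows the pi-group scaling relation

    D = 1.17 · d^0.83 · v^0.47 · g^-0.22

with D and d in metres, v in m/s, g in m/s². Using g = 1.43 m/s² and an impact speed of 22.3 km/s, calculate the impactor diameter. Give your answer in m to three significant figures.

Rearranging for d: d = [D / (1.17 · 22300^0.47 · 1.43^-0.22)]^(1/0.83).
22300^0.47 = 110.6
1.43^-0.22 = 0.9243
Denominator = 1.17 × 110.6 × 0.9243 = 119.6
D / 119.6 = 960 / 119.6 = 8.027
d = 8.027^(1/0.83) = 8.027^1.2048 = 12.30 m

d ≈ 12.3 m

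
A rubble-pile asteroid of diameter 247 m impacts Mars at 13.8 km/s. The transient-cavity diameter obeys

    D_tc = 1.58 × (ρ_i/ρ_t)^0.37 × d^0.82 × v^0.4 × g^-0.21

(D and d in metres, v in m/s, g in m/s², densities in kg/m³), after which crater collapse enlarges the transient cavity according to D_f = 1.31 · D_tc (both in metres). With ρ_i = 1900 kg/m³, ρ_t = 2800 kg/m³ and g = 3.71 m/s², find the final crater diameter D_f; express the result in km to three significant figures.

D_f ≈ 5.65 km

v = 13800 m/s.
(ρ_i/ρ_t)^0.37 = (1900/2800)^0.37 = 0.8663
d^0.82 = 247^0.82 = 91.62
v^0.4 = 13800^0.4 = 45.28
g^-0.21 = 3.71^-0.21 = 0.7593
D_tc = 1.58 × 0.8663 × 91.62 × 45.28 × 0.7593 = 4312 m
D_f = 1.31 × 4312 = 5649 m
     = 5.649 km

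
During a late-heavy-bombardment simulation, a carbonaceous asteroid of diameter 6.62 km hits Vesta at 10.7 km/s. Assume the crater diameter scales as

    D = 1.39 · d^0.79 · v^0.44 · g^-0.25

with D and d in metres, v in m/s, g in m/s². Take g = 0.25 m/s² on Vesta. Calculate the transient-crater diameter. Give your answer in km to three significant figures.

D ≈ 122 km

In SI units: d = 6620 m, v = 10700 m/s.
d^0.79 = 6620^0.79 = 1043
v^0.44 = 10700^0.44 = 59.28
g^-0.25 = 0.25^-0.25 = 1.414
D = 1.39 × 1043 × 59.28 × 1.414 = 1.215 × 10^5 m
   = 121.5 km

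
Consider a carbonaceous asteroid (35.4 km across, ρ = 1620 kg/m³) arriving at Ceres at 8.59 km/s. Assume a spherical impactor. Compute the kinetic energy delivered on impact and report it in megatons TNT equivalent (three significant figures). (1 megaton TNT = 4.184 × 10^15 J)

d = 35400 m; v = 8590 m/s.
Mass m = (π/6) ρ d³ = (π/6) × 1620 × (35400)³ = 3.763 × 10^16 kg
E = ½ m v² = 0.5 × 3.763 × 10^16 × (8590)² = 1.388 × 10^24 J
   = 1.388 × 10^24 / 4.184×10^15 = 3.317 × 10^8 Mt

E ≈ 3.32 × 10^8 Mt TNT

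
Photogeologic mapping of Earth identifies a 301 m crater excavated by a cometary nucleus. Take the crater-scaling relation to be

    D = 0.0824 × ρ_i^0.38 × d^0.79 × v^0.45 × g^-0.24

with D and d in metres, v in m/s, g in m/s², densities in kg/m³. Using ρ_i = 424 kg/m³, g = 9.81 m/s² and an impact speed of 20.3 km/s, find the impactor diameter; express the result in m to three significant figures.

d ≈ 12.4 m

Rearranging for d: d = [D / (0.0824 · 424^0.38 · 20300^0.45 · 9.81^-0.24)]^(1/0.79).
424^0.38 = 9.963
20300^0.45 = 86.77
9.81^-0.24 = 0.5781
Denominator = 0.0824 × 9.963 × 86.77 × 0.5781 = 41.18
D / 41.18 = 301 / 41.18 = 7.309
d = 7.309^(1/0.79) = 7.309^1.2658 = 12.40 m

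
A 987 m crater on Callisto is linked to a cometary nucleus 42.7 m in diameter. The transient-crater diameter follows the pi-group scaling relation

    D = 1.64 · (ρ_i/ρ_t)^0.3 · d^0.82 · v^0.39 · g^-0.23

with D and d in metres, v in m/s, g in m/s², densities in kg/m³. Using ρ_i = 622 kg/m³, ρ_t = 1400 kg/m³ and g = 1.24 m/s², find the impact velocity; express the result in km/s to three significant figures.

Rearranging for v: v = [D / (1.64 · (622/1400)^0.3 · 42.7^0.82 · 1.24^-0.23)]^(1/0.39).
(622/1400)^0.3 = 0.7840
42.7^0.82 = 21.72
1.24^-0.23 = 0.9517
Denominator = 1.64 × 0.7840 × 21.72 × 0.9517 = 26.58
D / 26.58 = 987 / 26.58 = 37.13
v = 37.13^(1/0.39) = 37.13^2.5641 = 10591 m/s

v ≈ 10.6 km/s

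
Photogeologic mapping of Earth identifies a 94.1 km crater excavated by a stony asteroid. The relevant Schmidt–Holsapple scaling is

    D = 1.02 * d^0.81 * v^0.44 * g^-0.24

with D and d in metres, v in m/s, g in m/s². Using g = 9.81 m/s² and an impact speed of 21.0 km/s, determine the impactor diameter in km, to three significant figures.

Rearranging for d: d = [D / (1.02 · 21000^0.44 · 9.81^-0.24)]^(1/0.81).
D = 94100 m.
21000^0.44 = 79.76
9.81^-0.24 = 0.5781
Denominator = 1.02 × 79.76 × 0.5781 = 47.03
D / 47.03 = 94100 / 47.03 = 2001
d = 2001^(1/0.81) = 2001^1.2346 = 11905 m

d ≈ 11.9 km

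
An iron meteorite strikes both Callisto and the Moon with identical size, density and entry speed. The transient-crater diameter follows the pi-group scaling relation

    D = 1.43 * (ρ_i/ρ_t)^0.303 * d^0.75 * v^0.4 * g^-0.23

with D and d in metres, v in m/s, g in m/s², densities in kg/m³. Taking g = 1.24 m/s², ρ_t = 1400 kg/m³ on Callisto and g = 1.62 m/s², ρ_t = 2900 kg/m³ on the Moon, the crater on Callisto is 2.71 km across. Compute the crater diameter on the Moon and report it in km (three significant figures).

The impactor-only factors (d, v, ρ_i) cancel in the ratio, leaving D_Moon/D_Callisto = (g_Moon/g_Callisto)^-0.23 · (ρ_t,Callisto/ρ_t,Moon)^0.303.
(1.62/1.24)^-0.23 = 1.306^-0.23 = 0.9404
(1400/2900)^0.303 = 0.4828^0.303 = 0.8020
Ratio = 0.9404 × 0.8020 = 0.7542
D_Moon = 0.7542 × 2.71 km = 2.04 km

D ≈ 2.04 km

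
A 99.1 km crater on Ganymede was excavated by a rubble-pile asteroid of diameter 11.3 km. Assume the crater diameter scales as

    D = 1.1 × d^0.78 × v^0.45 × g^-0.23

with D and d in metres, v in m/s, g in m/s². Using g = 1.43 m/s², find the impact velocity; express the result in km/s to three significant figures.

Rearranging for v: v = [D / (1.1 · 11300^0.78 · 1.43^-0.23)]^(1/0.45).
D = 99100 m.
11300^0.78 = 1450
1.43^-0.23 = 0.9210
Denominator = 1.1 × 1450 × 0.9210 = 1469
D / 1469 = 99100 / 1469 = 67.46
v = 67.46^(1/0.45) = 67.46^2.2222 = 11601 m/s

v ≈ 11.6 km/s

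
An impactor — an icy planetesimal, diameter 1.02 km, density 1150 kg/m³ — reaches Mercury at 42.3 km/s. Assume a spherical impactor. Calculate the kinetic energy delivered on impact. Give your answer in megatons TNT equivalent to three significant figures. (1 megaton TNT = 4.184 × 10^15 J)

E ≈ 1.37 × 10^5 Mt TNT

d = 1020 m; v = 42300 m/s.
Mass m = (π/6) ρ d³ = (π/6) × 1150 × (1020)³ = 6.390 × 10^11 kg
E = ½ m v² = 0.5 × 6.390 × 10^11 × (42300)² = 5.717 × 10^20 J
   = 5.717 × 10^20 / 4.184×10^15 = 1.366 × 10^5 Mt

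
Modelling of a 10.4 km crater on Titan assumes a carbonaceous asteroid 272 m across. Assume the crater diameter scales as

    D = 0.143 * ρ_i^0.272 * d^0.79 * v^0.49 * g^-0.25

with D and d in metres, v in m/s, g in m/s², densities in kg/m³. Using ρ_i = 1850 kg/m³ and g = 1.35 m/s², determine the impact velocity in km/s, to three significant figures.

Rearranging for v: v = [D / (0.143 · 1850^0.272 · 272^0.79 · 1.35^-0.25)]^(1/0.49).
D = 10400 m.
1850^0.272 = 7.739
272^0.79 = 83.81
1.35^-0.25 = 0.9277
Denominator = 0.143 × 7.739 × 83.81 × 0.9277 = 86.04
D / 86.04 = 10400 / 86.04 = 120.9
v = 120.9^(1/0.49) = 120.9^2.0408 = 17775 m/s

v ≈ 17.8 km/s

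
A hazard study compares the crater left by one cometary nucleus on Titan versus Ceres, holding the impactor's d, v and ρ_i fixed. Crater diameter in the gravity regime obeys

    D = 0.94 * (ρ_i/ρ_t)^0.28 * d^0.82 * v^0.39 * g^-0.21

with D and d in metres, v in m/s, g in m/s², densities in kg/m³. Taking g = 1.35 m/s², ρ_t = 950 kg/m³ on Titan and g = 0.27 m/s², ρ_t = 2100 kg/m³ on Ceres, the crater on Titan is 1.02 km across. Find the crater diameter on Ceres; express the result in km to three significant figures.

The impactor-only factors (d, v, ρ_i) cancel in the ratio, leaving D_Ceres/D_Titan = (g_Ceres/g_Titan)^-0.21 · (ρ_t,Titan/ρ_t,Ceres)^0.28.
(0.27/1.35)^-0.21 = 0.2000^-0.21 = 1.402
(950/2100)^0.28 = 0.4524^0.28 = 0.8008
Ratio = 1.402 × 0.8008 = 1.123
D_Ceres = 1.123 × 1.02 km = 1.15 km

D ≈ 1.15 km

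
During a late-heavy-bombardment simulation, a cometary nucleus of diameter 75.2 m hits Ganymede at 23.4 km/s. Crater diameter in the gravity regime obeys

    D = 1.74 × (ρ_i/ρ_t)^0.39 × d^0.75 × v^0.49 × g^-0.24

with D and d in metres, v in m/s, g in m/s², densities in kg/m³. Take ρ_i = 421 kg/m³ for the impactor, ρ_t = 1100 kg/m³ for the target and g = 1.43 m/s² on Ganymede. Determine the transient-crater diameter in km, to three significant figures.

In SI units: v = 23400 m/s.
(ρ_i/ρ_t)^0.39 = (421/1100)^0.39 = 0.6876
d^0.75 = 75.2^0.75 = 25.54
v^0.49 = 23400^0.49 = 138.3
g^-0.24 = 1.43^-0.24 = 0.9177
D = 1.74 × 0.6876 × 25.54 × 138.3 × 0.9177 = 3878 m
   = 3.878 km

D ≈ 3.88 km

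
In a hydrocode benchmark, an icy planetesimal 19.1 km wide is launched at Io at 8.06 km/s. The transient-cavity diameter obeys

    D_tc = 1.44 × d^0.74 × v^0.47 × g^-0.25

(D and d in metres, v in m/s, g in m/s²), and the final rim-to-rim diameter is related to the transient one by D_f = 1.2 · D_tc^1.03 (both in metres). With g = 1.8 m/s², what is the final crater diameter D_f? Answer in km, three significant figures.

In SI: d = 19100 m, v = 8060 m/s.
d^0.74 = 19100^0.74 = 1472
v^0.47 = 8060^0.47 = 68.55
g^-0.25 = 1.8^-0.25 = 0.8633
D_tc = 1.44 × 1472 × 68.55 × 0.8633 = 1.254 × 10^5 m
D_f = 1.2 × (1.254 × 10^5)^1.03 = 2.140 × 10^5 m
     = 214.0 km

D_f ≈ 214 km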